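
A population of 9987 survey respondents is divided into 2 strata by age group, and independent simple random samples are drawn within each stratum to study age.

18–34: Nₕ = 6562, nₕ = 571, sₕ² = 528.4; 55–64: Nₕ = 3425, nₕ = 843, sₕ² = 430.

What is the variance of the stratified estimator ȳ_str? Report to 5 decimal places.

Var(ȳ_str) = Σₕ Wₕ²(1 − fₕ)sₕ²/nₕ with Wₕ = Nₕ/N, N = 9987.
18–34: Wₕ = 0.65705417; term = 0.65705417²·(1 − 0.08701615)·528.4/571 = 0.36474735.
55–64: Wₕ = 0.34294583; term = 0.34294583²·(1 − 0.24613139)·430/843 = 0.045225939.
Sum = 0.40997329.

0.40997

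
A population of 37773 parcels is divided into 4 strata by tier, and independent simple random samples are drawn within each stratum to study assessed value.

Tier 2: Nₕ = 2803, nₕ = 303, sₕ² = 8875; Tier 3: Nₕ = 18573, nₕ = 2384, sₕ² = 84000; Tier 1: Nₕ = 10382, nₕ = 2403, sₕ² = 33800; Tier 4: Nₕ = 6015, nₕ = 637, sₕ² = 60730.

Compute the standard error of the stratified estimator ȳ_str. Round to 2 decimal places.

3.25

Var(ȳ_str) = Σₕ Wₕ²(1 − fₕ)sₕ²/nₕ with Wₕ = Nₕ/N, N = 37773.
Tier 2: Wₕ = 0.07420644; term = 0.07420644²·(1 − 0.10809847)·8875/303 = 0.14385531.
Tier 3: Wₕ = 0.49170042; term = 0.49170042²·(1 − 0.12835837)·84000/2384 = 7.4252684.
Tier 1: Wₕ = 0.27485241; term = 0.27485241²·(1 − 0.23145829)·33800/2403 = 0.81663777.
Tier 4: Wₕ = 0.15924073; term = 0.15924073²·(1 − 0.10590191)·60730/637 = 2.1615104.
Sum = 10.547272.
SE = √(10.547272) = 3.25.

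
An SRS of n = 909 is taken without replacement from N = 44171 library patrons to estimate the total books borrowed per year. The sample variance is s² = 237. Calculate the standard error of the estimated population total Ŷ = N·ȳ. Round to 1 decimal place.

Var(Ŷ) = N²·Var(ȳ) = N²·(1 − n/N)·s²/n.
f = 909/44171 = 0.02057911; Var(ȳ) = 0.97942089·237/909 = 0.25536056.
Var(Ŷ) = 44171² · 0.25536056 = 4.9822818 × 10^8.
SE(Ŷ) = √(4.9822818 × 10^8) = 22321.0.

22321.0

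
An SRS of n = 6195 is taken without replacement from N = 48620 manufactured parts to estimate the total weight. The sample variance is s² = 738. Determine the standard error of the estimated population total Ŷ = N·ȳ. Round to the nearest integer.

Var(Ŷ) = N²·Var(ȳ) = N²·(1 − n/N)·s²/n.
f = 6195/48620 = 0.12741670; Var(ȳ) = 0.87258330·738/6195 = 0.10394939.
Var(Ŷ) = 48620² · 0.10394939 = 2.4572642 × 10^8.
SE(Ŷ) = √(2.4572642 × 10^8) = 15676.

15676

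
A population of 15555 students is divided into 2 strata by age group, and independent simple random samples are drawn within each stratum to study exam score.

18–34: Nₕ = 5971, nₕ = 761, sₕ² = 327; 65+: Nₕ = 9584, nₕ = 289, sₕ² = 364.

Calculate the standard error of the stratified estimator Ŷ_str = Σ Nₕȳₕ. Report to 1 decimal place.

Var(Ŷ_str) = Σₕ Nₕ²(1 − fₕ)sₕ²/nₕ.
18–34: 5971²·(1 − 761/5971)·327/761 = 1.3367429 × 10^7.
65+: 9584²·(1 − 289/9584)·364/289 = 1.1220178 × 10^8.
Sum = 1.2556921 × 10^8.
SE = √(1.2556921 × 10^8) = 11205.8.

11205.8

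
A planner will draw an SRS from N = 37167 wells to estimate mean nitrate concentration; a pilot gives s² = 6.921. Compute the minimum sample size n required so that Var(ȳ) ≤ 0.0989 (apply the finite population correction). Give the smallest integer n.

70

Without fpc, n₀ = s²/D = 6.921/0.0989 = 69.9798.
With fpc, (1 − n/N)·s²/n ≤ D requires n ≥ n₀/(1 + n₀/N) = 69.9798/(1 + 69.9798/37167) = 69.8483.
Rounding up, n = 70.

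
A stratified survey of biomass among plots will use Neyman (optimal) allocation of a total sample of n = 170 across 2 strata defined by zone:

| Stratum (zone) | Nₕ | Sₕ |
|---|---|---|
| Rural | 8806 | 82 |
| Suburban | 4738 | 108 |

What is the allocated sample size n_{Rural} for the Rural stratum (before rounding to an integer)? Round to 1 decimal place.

Neyman allocation: nₕ = n·NₕSₕ / Σⱼ NⱼSⱼ.
Σ NⱼSⱼ = 8806·82 + 4738·108 = 1.233796 × 10^6.
n_{Rural} = 170·8806·82 / (1.233796 × 10^6) = 99.5.

99.5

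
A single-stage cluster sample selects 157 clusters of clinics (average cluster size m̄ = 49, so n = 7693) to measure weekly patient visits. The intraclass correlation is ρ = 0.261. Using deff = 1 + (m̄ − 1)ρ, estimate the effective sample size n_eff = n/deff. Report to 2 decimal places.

568.67

deff = 1 + (49 − 1)·0.261 = 1 + 12.528 = 13.528.
n_eff = 7693 / 13.528 = 568.67.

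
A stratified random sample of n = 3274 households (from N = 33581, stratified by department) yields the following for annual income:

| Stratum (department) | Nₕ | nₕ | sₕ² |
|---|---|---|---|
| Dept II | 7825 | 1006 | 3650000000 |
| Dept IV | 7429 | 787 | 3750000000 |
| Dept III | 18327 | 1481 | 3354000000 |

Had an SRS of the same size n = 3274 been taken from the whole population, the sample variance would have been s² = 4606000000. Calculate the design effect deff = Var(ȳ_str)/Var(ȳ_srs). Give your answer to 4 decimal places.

0.7878

Var(ȳ_str) = Σ Wₕ²(1−fₕ)sₕ²/nₕ with Wₕ = Nₕ/33581:
  Dept II: (7825/33581)²·(1−1006/7825)·3650000000/1006 = 171677.22
  Dept IV: (7429/33581)²·(1−787/7429)·3750000000/787 = 208496.38
  Dept III: (18327/33581)²·(1−1481/18327)·3354000000/1481 = 620024.61
  → Var(ȳ_str) = 1.0001982 × 10^6.
Var(ȳ_srs) = (1 − 3274/33581)·4606000000/3274 = 1.2696809 × 10^6.
deff = (1.0001982 × 10^6) / (1.2696809 × 10^6) = 0.7878.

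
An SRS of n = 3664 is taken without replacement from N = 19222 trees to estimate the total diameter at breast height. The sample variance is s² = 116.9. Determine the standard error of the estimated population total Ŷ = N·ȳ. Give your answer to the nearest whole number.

3089

Var(Ŷ) = N²·Var(ȳ) = N²·(1 − n/N)·s²/n.
f = 3664/19222 = 0.19061492; Var(ȳ) = 0.80938508·116.9/3664 = 0.025823449.
Var(Ŷ) = 19222² · 0.025823449 = 9.5413844 × 10^6.
SE(Ŷ) = √(9.5413844 × 10^6) = 3089.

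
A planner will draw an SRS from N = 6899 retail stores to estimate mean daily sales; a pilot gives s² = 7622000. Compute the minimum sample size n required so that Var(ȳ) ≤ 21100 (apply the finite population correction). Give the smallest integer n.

344

Without fpc, n₀ = s²/D = 7622000/21100 = 361.2322.
With fpc, (1 − n/N)·s²/n ≤ D requires n ≥ n₀/(1 + n₀/N) = 361.2322/(1 + 361.2322/6899) = 343.2591.
Rounding up, n = 344.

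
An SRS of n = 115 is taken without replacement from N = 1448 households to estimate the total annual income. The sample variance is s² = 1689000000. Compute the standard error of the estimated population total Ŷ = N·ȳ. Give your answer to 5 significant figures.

5.3243 × 10^6

Var(Ŷ) = N²·Var(ȳ) = N²·(1 − n/N)·s²/n.
f = 115/1448 = 0.07941989; Var(ȳ) = 0.92058011·1689000000/115 = 1.352052 × 10^7.
Var(Ŷ) = 1448² · (1.352052 × 10^7) = 2.8348528 × 10^13.
SE(Ŷ) = √(2.8348528 × 10^13) = 5.3243 × 10^6.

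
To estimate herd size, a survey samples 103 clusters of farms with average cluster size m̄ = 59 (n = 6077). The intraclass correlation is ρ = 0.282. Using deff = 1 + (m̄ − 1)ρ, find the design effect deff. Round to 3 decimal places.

17.356

deff = 1 + (59 − 1)·0.282 = 1 + 16.356 = 17.356.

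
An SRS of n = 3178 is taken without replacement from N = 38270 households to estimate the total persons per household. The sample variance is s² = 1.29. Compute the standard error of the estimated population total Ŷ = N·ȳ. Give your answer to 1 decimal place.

738.3

Var(Ŷ) = N²·Var(ȳ) = N²·(1 − n/N)·s²/n.
f = 3178/38270 = 0.08304155; Var(ȳ) = 0.91695845·1.29/3178 = 3.7220781 × 10^-4.
Var(Ŷ) = 38270² · (3.7220781 × 10^-4) = 545132.92.
SE(Ŷ) = √(545132.92) = 738.3.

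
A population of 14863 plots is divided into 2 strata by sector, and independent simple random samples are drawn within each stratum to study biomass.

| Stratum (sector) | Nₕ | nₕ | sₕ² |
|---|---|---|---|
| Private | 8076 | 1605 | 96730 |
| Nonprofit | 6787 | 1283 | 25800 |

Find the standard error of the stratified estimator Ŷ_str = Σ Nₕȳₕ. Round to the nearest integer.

62456

Var(Ŷ_str) = Σₕ Nₕ²(1 − fₕ)sₕ²/nₕ.
Private: 8076²·(1 − 1605/8076)·96730/1605 = 3.1495888 × 10^9.
Nonprofit: 6787²·(1 − 1283/6787)·25800/1283 = 7.5118918 × 10^8.
Sum = 3.900778 × 10^9.
SE = √(3.900778 × 10^9) = 62456.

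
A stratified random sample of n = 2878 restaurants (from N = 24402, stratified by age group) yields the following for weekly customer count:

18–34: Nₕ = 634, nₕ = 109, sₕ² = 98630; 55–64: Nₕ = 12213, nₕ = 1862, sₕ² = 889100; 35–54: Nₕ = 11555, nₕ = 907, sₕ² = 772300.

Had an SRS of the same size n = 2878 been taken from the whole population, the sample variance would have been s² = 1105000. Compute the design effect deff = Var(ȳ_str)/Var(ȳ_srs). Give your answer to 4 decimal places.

Var(ȳ_str) = Σ Wₕ²(1−fₕ)sₕ²/nₕ with Wₕ = Nₕ/24402:
  18–34: (634/24402)²·(1−109/634)·98630/109 = 0.50580166
  55–64: (12213/24402)²·(1−1862/12213)·889100/1862 = 101.37357
  35–54: (11555/24402)²·(1−907/11555)·772300/907 = 175.94053
  → Var(ȳ_str) = 277.8199.
Var(ȳ_srs) = (1 − 2878/24402)·1105000/2878 = 338.66401.
deff = 277.8199 / 338.66401 = 0.8203.

0.8203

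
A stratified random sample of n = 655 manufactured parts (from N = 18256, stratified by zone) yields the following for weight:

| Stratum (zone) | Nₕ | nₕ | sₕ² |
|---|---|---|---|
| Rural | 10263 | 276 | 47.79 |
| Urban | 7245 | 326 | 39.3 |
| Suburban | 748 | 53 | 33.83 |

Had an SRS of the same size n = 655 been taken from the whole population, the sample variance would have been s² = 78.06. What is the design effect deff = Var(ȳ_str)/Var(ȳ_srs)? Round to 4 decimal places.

0.6299

Var(ȳ_str) = Σ Wₕ²(1−fₕ)sₕ²/nₕ with Wₕ = Nₕ/18256:
  Rural: (10263/18256)²·(1−276/10263)·47.79/276 = 0.053250792
  Urban: (7245/18256)²·(1−326/7245)·39.3/326 = 0.018131988
  Suburban: (748/18256)²·(1−53/748)·33.83/53 = 9.9563757 × 10^-4
  → Var(ȳ_str) = 0.072378418.
Var(ȳ_srs) = (1 − 655/18256)·78.06/655 = 0.11489972.
deff = 0.072378418 / 0.11489972 = 0.6299.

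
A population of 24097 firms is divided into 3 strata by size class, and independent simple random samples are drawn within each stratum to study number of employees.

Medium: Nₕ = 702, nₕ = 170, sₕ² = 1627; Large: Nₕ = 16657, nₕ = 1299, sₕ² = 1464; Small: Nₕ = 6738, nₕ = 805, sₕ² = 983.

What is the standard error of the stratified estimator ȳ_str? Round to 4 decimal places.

Var(ȳ_str) = Σₕ Wₕ²(1 − fₕ)sₕ²/nₕ with Wₕ = Nₕ/N, N = 24097.
Medium: Wₕ = 0.02913226; term = 0.02913226²·(1 − 0.24216524)·1627/170 = 0.0061554729.
Large: Wₕ = 0.69124787; term = 0.69124787²·(1 − 0.07798523)·1464/1299 = 0.49652077.
Small: Wₕ = 0.27961987; term = 0.27961987²·(1 − 0.11947165)·983/805 = 0.084069224.
Sum = 0.58674547.
SE = √(0.58674547) = 0.7660.

0.7660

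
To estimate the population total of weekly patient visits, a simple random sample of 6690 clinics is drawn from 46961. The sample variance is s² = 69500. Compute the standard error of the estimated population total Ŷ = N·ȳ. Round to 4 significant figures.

140200

Var(Ŷ) = N²·Var(ȳ) = N²·(1 − n/N)·s²/n.
f = 6690/46961 = 0.14245864; Var(ȳ) = 0.85754136·69500/6690 = 8.9086883.
Var(Ŷ) = 46961² · 8.9086883 = 1.9646647 × 10^10.
SE(Ŷ) = √(1.9646647 × 10^10) = 140200.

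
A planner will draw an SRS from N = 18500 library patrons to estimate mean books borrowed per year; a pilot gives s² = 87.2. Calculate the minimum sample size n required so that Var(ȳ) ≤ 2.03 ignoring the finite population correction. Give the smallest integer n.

43

Without fpc, n₀ = s²/D = 87.2/2.03 = 42.9557.
Rounding up, n = 43.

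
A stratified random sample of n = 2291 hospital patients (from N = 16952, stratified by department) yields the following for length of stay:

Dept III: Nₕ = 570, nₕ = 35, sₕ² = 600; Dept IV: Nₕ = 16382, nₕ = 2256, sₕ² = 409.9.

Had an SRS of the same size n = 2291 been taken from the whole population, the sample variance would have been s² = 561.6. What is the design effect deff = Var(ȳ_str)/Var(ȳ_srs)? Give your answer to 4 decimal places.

Var(ȳ_str) = Σ Wₕ²(1−fₕ)sₕ²/nₕ with Wₕ = Nₕ/16952:
  Dept III: (570/16952)²·(1−35/570)·600/35 = 0.018191561
  Dept IV: (16382/16952)²·(1−2256/16382)·409.9/2256 = 0.14631305
  → Var(ȳ_str) = 0.16450461.
Var(ȳ_srs) = (1 − 2291/16952)·561.6/2291 = 0.2120043.
deff = 0.16450461 / 0.2120043 = 0.7759.

0.7759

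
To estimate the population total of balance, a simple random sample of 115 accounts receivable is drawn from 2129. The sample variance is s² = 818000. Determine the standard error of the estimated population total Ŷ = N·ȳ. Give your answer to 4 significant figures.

Var(Ŷ) = N²·Var(ȳ) = N²·(1 − n/N)·s²/n.
f = 115/2129 = 0.05401597; Var(ȳ) = 0.94598403·818000/115 = 6728.8255.
Var(Ŷ) = 2129² · 6728.8255 = 3.049935 × 10^10.
SE(Ŷ) = √(3.049935 × 10^10) = 174600.

174600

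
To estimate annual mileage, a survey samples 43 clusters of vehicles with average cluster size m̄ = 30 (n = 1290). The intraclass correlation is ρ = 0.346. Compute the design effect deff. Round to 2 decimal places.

11.03

deff = 1 + (30 − 1)·0.346 = 1 + 10.034 = 11.034.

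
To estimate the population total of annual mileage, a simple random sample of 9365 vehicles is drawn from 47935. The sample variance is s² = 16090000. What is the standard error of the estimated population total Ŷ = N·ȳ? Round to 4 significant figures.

1.782 × 10^6

Var(Ŷ) = N²·Var(ȳ) = N²·(1 − n/N)·s²/n.
f = 9365/47935 = 0.19536873; Var(ȳ) = 0.80463127·16090000/9365 = 1382.4364.
Var(Ŷ) = 47935² · 1382.4364 = 3.1765129 × 10^12.
SE(Ŷ) = √(3.1765129 × 10^12) = 1.782 × 10^6.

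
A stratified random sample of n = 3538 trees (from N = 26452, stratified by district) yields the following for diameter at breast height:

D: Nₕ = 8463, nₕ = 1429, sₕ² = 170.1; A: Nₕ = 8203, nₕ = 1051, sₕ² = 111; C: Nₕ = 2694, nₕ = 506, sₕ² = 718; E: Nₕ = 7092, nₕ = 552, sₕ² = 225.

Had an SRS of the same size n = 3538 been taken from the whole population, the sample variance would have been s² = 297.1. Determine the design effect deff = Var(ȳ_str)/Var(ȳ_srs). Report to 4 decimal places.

0.7967

Var(ȳ_str) = Σ Wₕ²(1−fₕ)sₕ²/nₕ with Wₕ = Nₕ/26452:
  D: (8463/26452)²·(1−1429/8463)·170.1/1429 = 0.010127022
  A: (8203/26452)²·(1−1051/8203)·111/1051 = 0.0088553035
  C: (2694/26452)²·(1−506/2694)·718/506 = 0.011953685
  E: (7092/26452)²·(1−552/7092)·225/552 = 0.027019225
  → Var(ȳ_str) = 0.057955236.
Var(ȳ_srs) = (1 − 3538/26452)·297.1/3538 = 0.072742332.
deff = 0.057955236 / 0.072742332 = 0.7967.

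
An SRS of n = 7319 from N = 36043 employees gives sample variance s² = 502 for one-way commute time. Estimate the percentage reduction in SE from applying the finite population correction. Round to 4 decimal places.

f = n/N = 7319/36043 = 0.20306301.
SE_no-fpc = √(s²/n) = 0.26189426; SE_fpc = √((1−f)s²/n) = 0.23379649.
Ratio = √(1−f) = 0.89271328. Reduction = 100·(1 − 0.89271328) = 10.7287%.

10.7287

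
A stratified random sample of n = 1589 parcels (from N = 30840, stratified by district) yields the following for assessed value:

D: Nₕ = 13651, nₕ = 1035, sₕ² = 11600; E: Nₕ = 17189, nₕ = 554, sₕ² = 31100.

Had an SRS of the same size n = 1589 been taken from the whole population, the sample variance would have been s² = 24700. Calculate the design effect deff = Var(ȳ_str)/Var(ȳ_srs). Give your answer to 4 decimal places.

Var(ȳ_str) = Σ Wₕ²(1−fₕ)sₕ²/nₕ with Wₕ = Nₕ/30840:
  D: (13651/30840)²·(1−1035/13651)·11600/1035 = 2.0294345
  E: (17189/30840)²·(1−554/17189)·31100/554 = 16.877002
  → Var(ȳ_str) = 18.906437.
Var(ȳ_srs) = (1 − 1589/30840)·24700/1589 = 14.74346.
deff = 18.906437 / 14.74346 = 1.2824.

1.2824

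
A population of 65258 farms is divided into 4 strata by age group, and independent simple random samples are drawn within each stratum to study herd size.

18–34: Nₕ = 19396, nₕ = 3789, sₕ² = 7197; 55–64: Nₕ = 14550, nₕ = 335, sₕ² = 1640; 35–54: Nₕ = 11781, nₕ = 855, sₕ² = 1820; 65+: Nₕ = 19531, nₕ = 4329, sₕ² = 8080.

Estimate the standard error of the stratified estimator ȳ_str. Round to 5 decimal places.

0.75316

Var(ȳ_str) = Σₕ Wₕ²(1 − fₕ)sₕ²/nₕ with Wₕ = Nₕ/N, N = 65258.
18–34: Wₕ = 0.29722026; term = 0.29722026²·(1 − 0.19534956)·7197/3789 = 0.13501779.
55–64: Wₕ = 0.22296117; term = 0.22296117²·(1 − 0.02302405)·1640/335 = 0.23776142.
35–54: Wₕ = 0.18052959; term = 0.18052959²·(1 − 0.07257448)·1820/855 = 0.064340007.
65+: Wₕ = 0.29928898; term = 0.29928898²·(1 − 0.22164764)·8080/4329 = 0.13013121.
Sum = 0.56725043.
SE = √(0.56725043) = 0.75316.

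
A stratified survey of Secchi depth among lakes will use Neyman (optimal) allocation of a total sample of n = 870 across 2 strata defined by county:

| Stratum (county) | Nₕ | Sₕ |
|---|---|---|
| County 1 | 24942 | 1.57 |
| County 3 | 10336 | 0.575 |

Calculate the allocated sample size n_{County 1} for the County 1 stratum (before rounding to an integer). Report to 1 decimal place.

Neyman allocation: nₕ = n·NₕSₕ / Σⱼ NⱼSⱼ.
Σ NⱼSⱼ = 24942·1.57 + 10336·0.575 = 45102.14.
n_{County 1} = 870·24942·1.57 / 45102.14 = 755.4.

755.4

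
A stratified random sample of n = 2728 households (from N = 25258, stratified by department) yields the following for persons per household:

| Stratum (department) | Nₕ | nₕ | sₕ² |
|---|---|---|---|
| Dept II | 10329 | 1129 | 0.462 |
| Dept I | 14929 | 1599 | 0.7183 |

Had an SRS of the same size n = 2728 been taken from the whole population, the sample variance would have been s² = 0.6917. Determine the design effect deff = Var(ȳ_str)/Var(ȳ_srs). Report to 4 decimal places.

Var(ȳ_str) = Σ Wₕ²(1−fₕ)sₕ²/nₕ with Wₕ = Nₕ/25258:
  Dept II: (10329/25258)²·(1−1129/10329)·0.462/1129 = 6.0953159 × 10^-5
  Dept I: (14929/25258)²·(1−1599/14929)·0.7183/1599 = 1.4012653 × 10^-4
  → Var(ȳ_str) = 2.0107969 × 10^-4.
Var(ȳ_srs) = (1 − 2728/25258)·0.6917/2728 = 2.2617034 × 10^-4.
deff = (2.0107969 × 10^-4) / (2.2617034 × 10^-4) = 0.8891.

0.8891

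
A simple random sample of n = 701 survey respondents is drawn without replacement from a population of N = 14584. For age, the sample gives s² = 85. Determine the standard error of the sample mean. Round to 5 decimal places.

0.33975

Under SRS without replacement, Var(ȳ) = (1 − f)·s²/n with f = n/N = 701/14584 = 0.04806637.
Var(ȳ) = (1 − 0.04806637)·85/701 = 0.95193363·0.12125535 = 0.11542704.
SE(ȳ) = √(0.11542704) = 0.33975.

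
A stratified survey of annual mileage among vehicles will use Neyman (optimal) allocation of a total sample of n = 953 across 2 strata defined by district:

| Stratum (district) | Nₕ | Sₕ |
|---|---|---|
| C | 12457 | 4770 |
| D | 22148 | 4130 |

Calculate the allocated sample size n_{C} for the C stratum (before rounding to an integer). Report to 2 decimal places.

Neyman allocation: nₕ = n·NₕSₕ / Σⱼ NⱼSⱼ.
Σ NⱼSⱼ = 12457·4770 + 22148·4130 = 1.5089113 × 10^8.
n_{C} = 953·12457·4770 / (1.5089113 × 10^8) = 375.28.

375.28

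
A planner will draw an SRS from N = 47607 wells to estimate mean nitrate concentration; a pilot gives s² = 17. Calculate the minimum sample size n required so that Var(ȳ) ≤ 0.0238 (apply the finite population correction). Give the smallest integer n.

704

Without fpc, n₀ = s²/D = 17/0.0238 = 714.2857.
With fpc, (1 − n/N)·s²/n ≤ D requires n ≥ n₀/(1 + n₀/N) = 714.2857/(1 + 714.2857/47607) = 703.7271.
Rounding up, n = 704.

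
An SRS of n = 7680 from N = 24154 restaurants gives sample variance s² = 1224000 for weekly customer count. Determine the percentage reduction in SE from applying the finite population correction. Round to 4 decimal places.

f = n/N = 7680/24154 = 0.31795976.
SE_no-fpc = √(s²/n) = 12.624381; SE_fpc = √((1−f)s²/n) = 10.425937.
Ratio = √(1−f) = 0.82585728. Reduction = 100·(1 − 0.82585728) = 17.4143%.

17.4143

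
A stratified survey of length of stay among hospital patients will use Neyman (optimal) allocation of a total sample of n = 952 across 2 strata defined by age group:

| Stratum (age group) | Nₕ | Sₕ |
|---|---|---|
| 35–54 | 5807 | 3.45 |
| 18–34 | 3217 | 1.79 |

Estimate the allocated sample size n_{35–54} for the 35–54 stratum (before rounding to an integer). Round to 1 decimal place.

Neyman allocation: nₕ = n·NₕSₕ / Σⱼ NⱼSⱼ.
Σ NⱼSⱼ = 5807·3.45 + 3217·1.79 = 25792.58.
n_{35–54} = 952·5807·3.45 / 25792.58 = 739.5.

739.5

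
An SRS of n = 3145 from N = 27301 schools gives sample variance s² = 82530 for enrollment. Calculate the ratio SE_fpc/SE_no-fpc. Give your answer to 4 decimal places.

0.9406

f = n/N = 3145/27301 = 0.11519725.
SE_no-fpc = √(s²/n) = 5.1226608; SE_fpc = √((1−f)s²/n) = 4.8185773.
Ratio = √(1−f) = 0.94063955.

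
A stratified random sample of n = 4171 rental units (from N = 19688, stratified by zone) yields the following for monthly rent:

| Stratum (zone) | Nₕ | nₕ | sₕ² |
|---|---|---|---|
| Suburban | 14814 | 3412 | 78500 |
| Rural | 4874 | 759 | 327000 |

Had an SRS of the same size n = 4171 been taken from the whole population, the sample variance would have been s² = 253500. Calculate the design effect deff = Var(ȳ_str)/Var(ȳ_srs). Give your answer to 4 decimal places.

0.6747

Var(ȳ_str) = Σ Wₕ²(1−fₕ)sₕ²/nₕ with Wₕ = Nₕ/19688:
  Suburban: (14814/19688)²·(1−3412/14814)·78500/3412 = 10.02561
  Rural: (4874/19688)²·(1−759/4874)·327000/759 = 22.292467
  → Var(ȳ_str) = 32.318077.
Var(ȳ_srs) = (1 − 4171/19688)·253500/4171 = 47.900929.
deff = 32.318077 / 47.900929 = 0.6747.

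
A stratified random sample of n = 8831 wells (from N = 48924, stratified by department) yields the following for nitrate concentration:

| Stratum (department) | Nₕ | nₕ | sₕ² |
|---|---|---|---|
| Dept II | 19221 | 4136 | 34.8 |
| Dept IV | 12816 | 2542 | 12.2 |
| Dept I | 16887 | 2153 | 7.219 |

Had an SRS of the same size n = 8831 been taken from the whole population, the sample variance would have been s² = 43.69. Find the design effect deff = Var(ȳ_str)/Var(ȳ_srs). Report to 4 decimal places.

Var(ȳ_str) = Σ Wₕ²(1−fₕ)sₕ²/nₕ with Wₕ = Nₕ/48924:
  Dept II: (19221/48924)²·(1−4136/19221)·34.8/4136 = 0.0010192391
  Dept IV: (12816/48924)²·(1−2542/12816)·12.2/2542 = 2.6401733 × 10^-4
  Dept I: (16887/48924)²·(1−2153/16887)·7.219/2153 = 3.4854774 × 10^-4
  → Var(ȳ_str) = 0.0016318042.
Var(ȳ_srs) = (1 − 8831/48924)·43.69/8831 = 0.0040543268.
deff = 0.0016318042 / 0.0040543268 = 0.4025.

0.4025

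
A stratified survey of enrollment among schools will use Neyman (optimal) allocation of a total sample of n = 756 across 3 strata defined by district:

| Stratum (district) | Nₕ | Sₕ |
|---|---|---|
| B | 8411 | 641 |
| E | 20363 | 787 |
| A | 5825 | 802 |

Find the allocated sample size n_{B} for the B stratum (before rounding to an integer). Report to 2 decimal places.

156.23

Neyman allocation: nₕ = n·NₕSₕ / Σⱼ NⱼSⱼ.
Σ NⱼSⱼ = 8411·641 + 20363·787 + 5825·802 = 2.6088782 × 10^7.
n_{B} = 756·8411·641 / (2.6088782 × 10^7) = 156.23.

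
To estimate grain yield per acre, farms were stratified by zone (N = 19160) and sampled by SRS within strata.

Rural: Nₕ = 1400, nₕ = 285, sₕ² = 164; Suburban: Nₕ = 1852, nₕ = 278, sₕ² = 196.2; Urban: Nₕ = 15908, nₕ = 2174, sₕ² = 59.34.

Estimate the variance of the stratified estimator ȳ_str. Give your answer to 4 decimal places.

Var(ȳ_str) = Σₕ Wₕ²(1 − fₕ)sₕ²/nₕ with Wₕ = Nₕ/N, N = 19160.
Rural: Wₕ = 0.07306889; term = 0.07306889²·(1 − 0.20357143)·164/285 = 0.0024468699.
Suburban: Wₕ = 0.09665971; term = 0.09665971²·(1 − 0.15010799)·196.2/278 = 0.0056041391.
Urban: Wₕ = 0.83027140; term = 0.83027140²·(1 − 0.13666080)·59.34/2174 = 0.016244622.
Sum = 0.024295631.

0.0243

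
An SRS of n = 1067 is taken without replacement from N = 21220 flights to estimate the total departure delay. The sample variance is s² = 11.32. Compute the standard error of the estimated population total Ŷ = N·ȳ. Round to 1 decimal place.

2130.0

Var(Ŷ) = N²·Var(ȳ) = N²·(1 − n/N)·s²/n.
f = 1067/21220 = 0.05028275; Var(ȳ) = 0.94971725·11.32/1067 = 0.010075726.
Var(Ŷ) = 21220² · 0.010075726 = 4.5369825 × 10^6.
SE(Ŷ) = √(4.5369825 × 10^6) = 2130.0.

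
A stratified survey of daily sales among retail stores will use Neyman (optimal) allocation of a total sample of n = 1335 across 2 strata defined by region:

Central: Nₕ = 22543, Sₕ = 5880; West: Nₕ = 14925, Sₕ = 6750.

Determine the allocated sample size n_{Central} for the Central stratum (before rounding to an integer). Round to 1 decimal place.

758.5

Neyman allocation: nₕ = n·NₕSₕ / Σⱼ NⱼSⱼ.
Σ NⱼSⱼ = 22543·5880 + 14925·6750 = 2.3329659 × 10^8.
n_{Central} = 1335·22543·5880 / (2.3329659 × 10^8) = 758.5.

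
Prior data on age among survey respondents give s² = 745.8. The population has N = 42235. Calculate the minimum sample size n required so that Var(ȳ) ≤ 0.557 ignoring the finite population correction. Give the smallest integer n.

Without fpc, n₀ = s²/D = 745.8/0.557 = 1338.9587.
Rounding up, n = 1339.

1339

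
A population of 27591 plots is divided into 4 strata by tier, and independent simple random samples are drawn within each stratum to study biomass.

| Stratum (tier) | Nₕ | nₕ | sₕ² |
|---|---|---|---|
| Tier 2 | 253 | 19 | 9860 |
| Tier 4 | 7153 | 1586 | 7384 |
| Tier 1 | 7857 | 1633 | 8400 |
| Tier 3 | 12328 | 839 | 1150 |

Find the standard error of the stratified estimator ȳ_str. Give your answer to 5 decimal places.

0.93239

Var(ȳ_str) = Σₕ Wₕ²(1 − fₕ)sₕ²/nₕ with Wₕ = Nₕ/N, N = 27591.
Tier 2: Wₕ = 0.00916966; term = 0.00916966²·(1 − 0.07509881)·9860/19 = 0.040357552.
Tier 4: Wₕ = 0.25925121; term = 0.25925121²·(1 − 0.22172515)·7384/1586 = 0.24353594.
Tier 1: Wₕ = 0.28476677; term = 0.28476677²·(1 − 0.20784014)·8400/1633 = 0.33043387.
Tier 3: Wₕ = 0.44681237; term = 0.44681237²·(1 − 0.06805646)·1150/839 = 0.25502095.
Sum = 0.86934831.
SE = √(0.86934831) = 0.93239.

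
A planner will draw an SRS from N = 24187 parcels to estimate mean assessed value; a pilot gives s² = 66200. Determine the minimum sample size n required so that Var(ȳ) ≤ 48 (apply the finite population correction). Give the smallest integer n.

1305

Without fpc, n₀ = s²/D = 66200/48 = 1379.1667.
With fpc, (1 − n/N)·s²/n ≤ D requires n ≥ n₀/(1 + n₀/N) = 1379.1667/(1 + 1379.1667/24187) = 1304.7676.
Rounding up, n = 1305.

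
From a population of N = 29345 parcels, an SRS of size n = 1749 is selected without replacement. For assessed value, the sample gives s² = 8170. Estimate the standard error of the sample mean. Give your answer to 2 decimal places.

Under SRS without replacement, Var(ȳ) = (1 − f)·s²/n with f = n/N = 1749/29345 = 0.05960129.
Var(ȳ) = (1 − 0.05960129)·8170/1749 = 0.94039871·4.6712407 = 4.3928287.
SE(ȳ) = √(4.3928287) = 2.10.

2.10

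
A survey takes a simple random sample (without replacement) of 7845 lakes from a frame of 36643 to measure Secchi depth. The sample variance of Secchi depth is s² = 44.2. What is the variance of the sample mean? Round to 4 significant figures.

0.004428

Under SRS without replacement, Var(ȳ) = (1 − f)·s²/n with f = n/N = 7845/36643 = 0.21409273.
Var(ȳ) = (1 − 0.21409273)·44.2/7845 = 0.78590727·0.0056341619 = 0.0044279288.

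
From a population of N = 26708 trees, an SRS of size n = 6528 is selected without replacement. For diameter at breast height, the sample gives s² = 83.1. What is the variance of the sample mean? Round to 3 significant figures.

Under SRS without replacement, Var(ȳ) = (1 − f)·s²/n with f = n/N = 6528/26708 = 0.24442115.
Var(ȳ) = (1 − 0.24442115)·83.1/6528 = 0.75557885·0.012729779 = 0.0096183521.

0.00962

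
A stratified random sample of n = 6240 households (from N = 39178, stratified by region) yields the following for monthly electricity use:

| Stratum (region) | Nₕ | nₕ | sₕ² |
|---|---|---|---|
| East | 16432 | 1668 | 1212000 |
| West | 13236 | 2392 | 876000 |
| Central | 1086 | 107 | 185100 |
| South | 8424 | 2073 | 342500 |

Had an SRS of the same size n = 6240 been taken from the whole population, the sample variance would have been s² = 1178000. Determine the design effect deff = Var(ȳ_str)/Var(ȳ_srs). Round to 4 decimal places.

0.9832

Var(ȳ_str) = Σ Wₕ²(1−fₕ)sₕ²/nₕ with Wₕ = Nₕ/39178:
  East: (16432/39178)²·(1−1668/16432)·1212000/1668 = 114.84617
  West: (13236/39178)²·(1−2392/13236)·876000/2392 = 34.245592
  Central: (1086/39178)²·(1−107/1086)·185100/107 = 1.1982588
  South: (8424/39178)²·(1−2073/8424)·342500/2073 = 5.7588693
  → Var(ȳ_str) = 156.04889.
Var(ȳ_srs) = (1 − 6240/39178)·1178000/6240 = 158.71416.
deff = 156.04889 / 158.71416 = 0.9832.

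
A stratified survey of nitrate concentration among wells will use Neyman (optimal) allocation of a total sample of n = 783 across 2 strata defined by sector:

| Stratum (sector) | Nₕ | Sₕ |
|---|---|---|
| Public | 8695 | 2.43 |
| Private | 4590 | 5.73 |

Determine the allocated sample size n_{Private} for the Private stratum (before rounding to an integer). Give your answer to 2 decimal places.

434.19

Neyman allocation: nₕ = n·NₕSₕ / Σⱼ NⱼSⱼ.
Σ NⱼSⱼ = 8695·2.43 + 4590·5.73 = 47429.55.
n_{Private} = 783·4590·5.73 / 47429.55 = 434.19.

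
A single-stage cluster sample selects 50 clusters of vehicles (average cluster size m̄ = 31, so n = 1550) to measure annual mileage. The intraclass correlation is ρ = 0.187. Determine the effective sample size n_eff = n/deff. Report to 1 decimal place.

deff = 1 + (31 − 1)·0.187 = 1 + 5.61 = 6.61.
n_eff = 1550 / 6.61 = 234.5.

234.5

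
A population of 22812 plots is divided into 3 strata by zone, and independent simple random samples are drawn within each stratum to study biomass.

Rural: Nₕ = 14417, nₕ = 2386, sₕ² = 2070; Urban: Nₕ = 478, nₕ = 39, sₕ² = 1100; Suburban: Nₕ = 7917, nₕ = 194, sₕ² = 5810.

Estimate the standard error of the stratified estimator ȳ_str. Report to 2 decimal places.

1.95

Var(ȳ_str) = Σₕ Wₕ²(1 − fₕ)sₕ²/nₕ with Wₕ = Nₕ/N, N = 22812.
Rural: Wₕ = 0.63199193; term = 0.63199193²·(1 − 0.16549906)·2070/2386 = 0.28916772.
Urban: Wₕ = 0.02095388; term = 0.02095388²·(1 − 0.08158996)·1100/39 = 0.01137349.
Suburban: Wₕ = 0.34705418; term = 0.34705418²·(1 − 0.02450423)·5810/194 = 3.5187982.
Sum = 3.8193394.
SE = √(3.8193394) = 1.95.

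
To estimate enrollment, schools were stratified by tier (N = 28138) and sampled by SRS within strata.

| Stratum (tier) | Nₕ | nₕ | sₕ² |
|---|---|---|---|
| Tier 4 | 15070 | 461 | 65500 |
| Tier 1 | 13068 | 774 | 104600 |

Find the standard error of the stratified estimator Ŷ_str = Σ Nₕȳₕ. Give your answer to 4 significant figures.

230200

Var(Ŷ_str) = Σₕ Nₕ²(1 − fₕ)sₕ²/nₕ.
Tier 4: 15070²·(1 − 461/15070)·65500/461 = 3.1280531 × 10^10.
Tier 1: 13068²·(1 − 774/13068)·104600/774 = 2.1711661 × 10^10.
Sum = 5.2992192 × 10^10.
SE = √(5.2992192 × 10^10) = 230200.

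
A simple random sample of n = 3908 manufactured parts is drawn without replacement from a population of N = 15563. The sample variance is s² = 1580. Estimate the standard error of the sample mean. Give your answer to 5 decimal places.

0.55025

Under SRS without replacement, Var(ȳ) = (1 − f)·s²/n with f = n/N = 3908/15563 = 0.25110840.
Var(ȳ) = (1 − 0.25110840)·1580/3908 = 0.74889160·0.40429887 = 0.30277603.
SE(ȳ) = √(0.30277603) = 0.55025.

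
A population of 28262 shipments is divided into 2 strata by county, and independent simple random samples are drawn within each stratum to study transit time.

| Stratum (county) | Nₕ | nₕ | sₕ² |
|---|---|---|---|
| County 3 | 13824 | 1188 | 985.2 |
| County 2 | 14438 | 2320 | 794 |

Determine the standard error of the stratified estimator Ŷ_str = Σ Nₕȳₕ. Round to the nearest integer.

Var(Ŷ_str) = Σₕ Nₕ²(1 − fₕ)sₕ²/nₕ.
County 3: 13824²·(1 − 1188/13824)·985.2/1188 = 1.4486094 × 10^8.
County 2: 14438²·(1 − 2320/14438)·794/2320 = 5.9878444 × 10^7.
Sum = 2.0473938 × 10^8.
SE = √(2.0473938 × 10^8) = 14309.

14309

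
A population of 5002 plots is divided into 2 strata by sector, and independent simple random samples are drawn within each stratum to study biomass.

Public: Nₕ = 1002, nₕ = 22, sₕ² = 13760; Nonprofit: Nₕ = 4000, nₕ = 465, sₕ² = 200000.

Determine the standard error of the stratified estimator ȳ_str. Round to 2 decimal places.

16.36

Var(ȳ_str) = Σₕ Wₕ²(1 − fₕ)sₕ²/nₕ with Wₕ = Nₕ/N, N = 5002.
Public: Wₕ = 0.20031987; term = 0.20031987²·(1 − 0.02195609)·13760/22 = 24.547212.
Nonprofit: Wₕ = 0.79968013; term = 0.79968013²·(1 − 0.11625000)·200000/465 = 243.07432.
Sum = 267.62153.
SE = √(267.62153) = 16.36.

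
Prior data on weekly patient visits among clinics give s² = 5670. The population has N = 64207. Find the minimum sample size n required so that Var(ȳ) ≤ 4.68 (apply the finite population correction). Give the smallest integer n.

Without fpc, n₀ = s²/D = 5670/4.68 = 1211.5385.
With fpc, (1 − n/N)·s²/n ≤ D requires n ≥ n₀/(1 + n₀/N) = 1211.5385/(1 + 1211.5385/64207) = 1189.1010.
Rounding up, n = 1190.

1190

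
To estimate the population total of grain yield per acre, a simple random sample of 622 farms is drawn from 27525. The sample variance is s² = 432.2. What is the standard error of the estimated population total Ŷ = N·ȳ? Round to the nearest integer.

Var(Ŷ) = N²·Var(ȳ) = N²·(1 − n/N)·s²/n.
f = 622/27525 = 0.02259764; Var(ȳ) = 0.97740236·432.2/622 = 0.67915322.
Var(Ŷ) = 27525² · 0.67915322 = 5.1454388 × 10^8.
SE(Ŷ) = √(5.1454388 × 10^8) = 22684.

22684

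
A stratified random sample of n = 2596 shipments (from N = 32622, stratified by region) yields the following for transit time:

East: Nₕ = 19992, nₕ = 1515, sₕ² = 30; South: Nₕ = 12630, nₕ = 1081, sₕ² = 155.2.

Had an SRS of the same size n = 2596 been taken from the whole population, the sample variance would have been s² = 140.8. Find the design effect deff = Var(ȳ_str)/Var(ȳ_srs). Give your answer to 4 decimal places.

0.5319

Var(ȳ_str) = Σ Wₕ²(1−fₕ)sₕ²/nₕ with Wₕ = Nₕ/32622:
  East: (19992/32622)²·(1−1515/19992)·30/1515 = 0.006873456
  South: (12630/32622)²·(1−1081/12630)·155.2/1081 = 0.019678527
  → Var(ȳ_str) = 0.026551983.
Var(ȳ_srs) = (1 − 2596/32622)·140.8/2596 = 0.049921182.
deff = 0.026551983 / 0.049921182 = 0.5319.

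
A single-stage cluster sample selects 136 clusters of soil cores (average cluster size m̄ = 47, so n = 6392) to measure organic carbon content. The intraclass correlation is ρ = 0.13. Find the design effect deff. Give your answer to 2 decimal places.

6.98

deff = 1 + (47 − 1)·0.13 = 1 + 5.98 = 6.98.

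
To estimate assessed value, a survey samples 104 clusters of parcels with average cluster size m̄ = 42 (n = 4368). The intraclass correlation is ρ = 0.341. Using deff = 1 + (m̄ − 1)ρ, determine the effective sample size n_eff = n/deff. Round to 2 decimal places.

deff = 1 + (42 − 1)·0.341 = 1 + 13.981 = 14.981.
n_eff = 4368 / 14.981 = 291.57.

291.57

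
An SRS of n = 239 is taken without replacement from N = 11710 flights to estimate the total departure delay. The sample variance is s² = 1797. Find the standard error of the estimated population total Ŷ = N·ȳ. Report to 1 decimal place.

31780.0

Var(Ŷ) = N²·Var(ȳ) = N²·(1 − n/N)·s²/n.
f = 239/11710 = 0.02040991; Var(ȳ) = 0.97959009·1797/239 = 7.3653699.
Var(Ŷ) = 11710² · 7.3653699 = 1.0099697 × 10^9.
SE(Ŷ) = √(1.0099697 × 10^9) = 31780.0.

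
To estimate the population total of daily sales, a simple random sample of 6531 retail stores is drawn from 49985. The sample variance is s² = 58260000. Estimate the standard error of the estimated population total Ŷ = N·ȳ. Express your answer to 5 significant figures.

4.4018 × 10^6

Var(Ŷ) = N²·Var(ȳ) = N²·(1 − n/N)·s²/n.
f = 6531/49985 = 0.13065920; Var(ȳ) = 0.86934080·58260000/6531 = 7754.9832.
Var(Ŷ) = 49985² · 7754.9832 = 1.9375827 × 10^13.
SE(Ŷ) = √(1.9375827 × 10^13) = 4.4018 × 10^6.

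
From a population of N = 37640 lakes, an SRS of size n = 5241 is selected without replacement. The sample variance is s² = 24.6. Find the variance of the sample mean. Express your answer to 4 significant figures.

0.004040

Under SRS without replacement, Var(ȳ) = (1 − f)·s²/n with f = n/N = 5241/37640 = 0.13924017.
Var(ȳ) = (1 − 0.13924017)·24.6/5241 = 0.86075983·0.0046937607 = 0.0040402007.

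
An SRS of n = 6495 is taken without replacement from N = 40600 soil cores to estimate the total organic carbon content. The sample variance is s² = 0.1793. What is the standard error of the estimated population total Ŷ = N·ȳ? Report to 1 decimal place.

195.5

Var(Ŷ) = N²·Var(ȳ) = N²·(1 − n/N)·s²/n.
f = 6495/40600 = 0.15997537; Var(ȳ) = 0.84002463·0.1793/6495 = 2.3189594 × 10^-5.
Var(Ŷ) = 40600² · (2.3189594 × 10^-5) = 38224.799.
SE(Ŷ) = √(38224.799) = 195.5.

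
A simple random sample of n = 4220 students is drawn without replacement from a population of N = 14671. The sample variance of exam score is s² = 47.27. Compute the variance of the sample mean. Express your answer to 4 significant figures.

0.007979

Under SRS without replacement, Var(ȳ) = (1 − f)·s²/n with f = n/N = 4220/14671 = 0.28764229.
Var(ȳ) = (1 − 0.28764229)·47.27/4220 = 0.71235771·0.011201422 = 0.0079794192.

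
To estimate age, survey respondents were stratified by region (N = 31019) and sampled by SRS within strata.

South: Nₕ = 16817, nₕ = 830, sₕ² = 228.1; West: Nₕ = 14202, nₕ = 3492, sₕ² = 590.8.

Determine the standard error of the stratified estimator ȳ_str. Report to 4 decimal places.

Var(ȳ_str) = Σₕ Wₕ²(1 − fₕ)sₕ²/nₕ with Wₕ = Nₕ/N, N = 31019.
South: Wₕ = 0.54215158; term = 0.54215158²·(1 − 0.04935482)·228.1/830 = 0.076790431.
West: Wₕ = 0.45784842; term = 0.45784842²·(1 − 0.24588086)·590.8/3492 = 0.026745434.
Sum = 0.10353587.
SE = √(0.10353587) = 0.3218.

0.3218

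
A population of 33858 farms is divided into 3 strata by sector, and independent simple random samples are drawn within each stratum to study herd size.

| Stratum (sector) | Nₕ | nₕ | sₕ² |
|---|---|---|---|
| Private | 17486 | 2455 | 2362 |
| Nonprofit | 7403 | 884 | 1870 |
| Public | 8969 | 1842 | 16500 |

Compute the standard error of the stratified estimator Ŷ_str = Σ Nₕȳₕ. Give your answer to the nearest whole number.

30456

Var(Ŷ_str) = Σₕ Nₕ²(1 − fₕ)sₕ²/nₕ.
Private: 17486²·(1 − 2455/17486)·2362/2455 = 2.5287549 × 10^8.
Nonprofit: 7403²·(1 − 884/7403)·1870/884 = 1.0208879 × 10^8.
Public: 8969²·(1 − 1842/8969)·16500/1842 = 5.7259177 × 10^8.
Sum = 9.2755605 × 10^8.
SE = √(9.2755605 × 10^8) = 30456.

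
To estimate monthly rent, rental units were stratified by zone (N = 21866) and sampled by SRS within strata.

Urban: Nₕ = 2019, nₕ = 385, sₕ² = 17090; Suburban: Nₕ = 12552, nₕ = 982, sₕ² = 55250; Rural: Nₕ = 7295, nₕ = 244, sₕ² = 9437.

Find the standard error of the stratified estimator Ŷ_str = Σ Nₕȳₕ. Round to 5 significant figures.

Var(Ŷ_str) = Σₕ Nₕ²(1 − fₕ)sₕ²/nₕ.
Urban: 2019²·(1 − 385/2019)·17090/385 = 1.4644337 × 10^8.
Suburban: 12552²·(1 − 982/12552)·55250/982 = 8.1708471 × 10^9.
Rural: 7295²·(1 − 244/7295)·9437/244 = 1.989391 × 10^9.
Sum = 1.0306681 × 10^10.
SE = √(1.0306681 × 10^10) = 101520.

101520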